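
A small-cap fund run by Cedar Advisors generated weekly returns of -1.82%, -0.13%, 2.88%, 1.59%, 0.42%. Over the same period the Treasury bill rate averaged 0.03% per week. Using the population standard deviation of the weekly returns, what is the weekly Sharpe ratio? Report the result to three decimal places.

r̄ = (-1.82 − 0.13 + 2.88 + 1.59 + 0.42) / 5 = 0.5880%
Σ(r − r̄)² = (-1.82 − 0.5880)² + (-0.13 − 0.5880)² + … = 12.5995
population σ = √(12.5995 / 5) = √2.5199 = 1.5874%
Sharpe = (r̄ − rf) / σ = (0.5880 − 0.03) / 1.5874 = 0.5580 / 1.5874 = 0.3515

0.352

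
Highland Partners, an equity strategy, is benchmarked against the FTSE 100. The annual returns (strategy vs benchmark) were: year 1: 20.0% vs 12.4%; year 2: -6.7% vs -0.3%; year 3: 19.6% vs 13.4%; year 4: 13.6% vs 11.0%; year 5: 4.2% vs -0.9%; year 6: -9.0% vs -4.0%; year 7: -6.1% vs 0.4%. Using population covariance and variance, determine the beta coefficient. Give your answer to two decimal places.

r̄p = 5.0857%,  r̄m = 4.5714%
Cov = Σ(rp − r̄p)(rm − r̄m) / 7 = 75.6124
Var(rm) = Σ(rm − r̄m)² / 7 = 46.4420
β = Cov / Var = 75.6124 / 46.4420 = 1.6281

1.63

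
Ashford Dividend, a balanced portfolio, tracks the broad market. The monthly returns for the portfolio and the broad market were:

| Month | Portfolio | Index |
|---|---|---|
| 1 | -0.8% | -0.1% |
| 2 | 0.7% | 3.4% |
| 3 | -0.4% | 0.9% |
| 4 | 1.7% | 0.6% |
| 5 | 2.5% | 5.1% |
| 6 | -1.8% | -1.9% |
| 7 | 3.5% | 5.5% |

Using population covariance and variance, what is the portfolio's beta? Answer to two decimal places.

r̄p = 0.7714%,  r̄m = 1.9286%
Cov = Σ(rp − r̄p)(rm − r̄m) / 7 = 4.0180
Var(rm) = Σ(rm − r̄m)² / 7 = 6.6535
β = Cov / Var = 4.0180 / 6.6535 = 0.6039

0.60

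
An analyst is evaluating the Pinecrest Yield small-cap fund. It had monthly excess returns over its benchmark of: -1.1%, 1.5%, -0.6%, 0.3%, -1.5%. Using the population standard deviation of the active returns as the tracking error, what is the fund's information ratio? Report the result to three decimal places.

Mean return μ = -1.40 / 5 = -0.2800%
Σ(r − μ)² = 5.7680; population σ = √(5.7680/5) = 1.0741%
IR = μ / tracking error = -0.2800 / 1.0741 = -0.2607

-0.261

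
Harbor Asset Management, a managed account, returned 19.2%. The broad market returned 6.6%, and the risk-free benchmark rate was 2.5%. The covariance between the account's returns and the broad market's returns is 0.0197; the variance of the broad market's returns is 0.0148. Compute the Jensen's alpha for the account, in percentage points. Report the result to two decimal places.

β = Cov / Var = 0.0197 / 0.0148 = 1.3311
E[R] = Rf + β(Rm − Rf) = 2.5% + 1.3311 × (6.6% − 2.5%) = 7.9575%
α = Rp − E[R] = 19.2% − 7.9575% = 11.2425

11.24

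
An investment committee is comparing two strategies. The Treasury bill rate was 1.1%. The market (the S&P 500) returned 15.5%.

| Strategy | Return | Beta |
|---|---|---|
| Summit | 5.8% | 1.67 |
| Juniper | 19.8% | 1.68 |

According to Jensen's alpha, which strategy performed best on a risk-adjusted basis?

Juniper

Summit: α = 5.8% − [1.1% + 1.67 × (15.5% − 1.1%)] = -19.348
Juniper: α = 19.8% − [1.1% + 1.68 × (15.5% − 1.1%)] = -5.492
Highest: Juniper (-5.492).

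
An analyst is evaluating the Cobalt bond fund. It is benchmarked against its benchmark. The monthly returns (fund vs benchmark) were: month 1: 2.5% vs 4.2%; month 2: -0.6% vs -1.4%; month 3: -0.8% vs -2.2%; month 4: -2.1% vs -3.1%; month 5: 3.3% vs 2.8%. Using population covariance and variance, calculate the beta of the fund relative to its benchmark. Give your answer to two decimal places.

0.69

r̄p = 0.4600%,  r̄m = 0.0600%
Cov = Σ(rp − r̄p)(rm − r̄m) / 5 = 5.7424
Var(rm) = Σ(rm − r̄m)² / 5 = 8.3744
β = Cov / Var = 5.7424 / 8.3744 = 0.6857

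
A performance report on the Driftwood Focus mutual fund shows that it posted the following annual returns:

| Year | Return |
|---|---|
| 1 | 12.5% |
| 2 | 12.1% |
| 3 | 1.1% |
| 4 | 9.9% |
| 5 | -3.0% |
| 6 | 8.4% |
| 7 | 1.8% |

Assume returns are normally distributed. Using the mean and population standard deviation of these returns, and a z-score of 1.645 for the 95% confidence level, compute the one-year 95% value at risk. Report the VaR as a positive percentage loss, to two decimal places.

3.17

Mean return r̄ = 42.80 / 7 = 6.1143%
Population σ = √[Σ(r − r̄)² / 7] = √[222.9886 / 7] = √31.8555 = 5.6441%
VaR = −(r̄ − z·σ) = −(6.1143 − 1.645 × 5.6441) = −(-3.1702) = 3.1702%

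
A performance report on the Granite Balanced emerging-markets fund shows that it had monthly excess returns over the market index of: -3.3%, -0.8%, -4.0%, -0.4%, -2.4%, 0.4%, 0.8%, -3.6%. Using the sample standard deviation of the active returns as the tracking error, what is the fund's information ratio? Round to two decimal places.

-0.88

μ = (-3.3 − 0.8 − 4 − 0.4 − 2.4 + 0.4 + 0.8 − 3.6) / 8 = -1.6625%
Σ(r − μ)² = (-3.3 − (-1.6625))² + (-0.8 − (-1.6625))² + … = 25.0988
σ = √[25.0988 / 7] = 1.8936%
IR = μ / tracking error = -1.6625 / 1.8936 = -0.8780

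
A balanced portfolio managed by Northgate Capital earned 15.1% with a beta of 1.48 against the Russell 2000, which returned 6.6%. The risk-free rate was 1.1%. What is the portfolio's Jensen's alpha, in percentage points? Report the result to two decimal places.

5.86

CAPM expected return = Rf + β(Rm − Rf) = 1.1% + 1.48 × (6.6% − 1.1%) = 1.1 + 1.48 × 5.50 = 9.2400%
Jensen's α = Rp − E[R] = 15.1% − 9.2400% = 5.8600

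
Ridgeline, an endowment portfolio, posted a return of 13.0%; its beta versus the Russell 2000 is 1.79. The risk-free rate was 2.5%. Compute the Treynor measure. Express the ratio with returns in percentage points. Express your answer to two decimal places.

5.87

Treynor = (Rp − Rf) / β = (13.0% − 2.5%) / 1.79 = 10.50 / 1.79 = 5.8659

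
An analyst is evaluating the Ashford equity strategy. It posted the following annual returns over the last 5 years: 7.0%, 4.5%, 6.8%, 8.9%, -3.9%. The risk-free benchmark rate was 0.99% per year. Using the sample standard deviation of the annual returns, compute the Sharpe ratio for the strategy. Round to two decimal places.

Mean return r̄ = 23.30 / 5 = 4.6600%
Sample σ = √[Σ(r − r̄)² / 4] = √[101.3320 / 4] = √25.3330 = 5.0332%
Sharpe = (r̄ − rf) / σ = (4.6600 − 0.99) / 5.0332 = 3.6700 / 5.0332 = 0.7292

0.73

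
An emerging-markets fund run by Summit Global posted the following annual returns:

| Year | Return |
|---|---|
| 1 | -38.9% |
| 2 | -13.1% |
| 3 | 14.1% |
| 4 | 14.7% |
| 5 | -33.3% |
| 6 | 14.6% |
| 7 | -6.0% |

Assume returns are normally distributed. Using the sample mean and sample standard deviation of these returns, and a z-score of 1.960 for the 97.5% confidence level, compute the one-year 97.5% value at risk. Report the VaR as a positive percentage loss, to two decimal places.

r̄ = (-38.9 − 13.1 + 14.1 + 14.7 − 33.3 + 14.6 − 6) / 7 = -6.8429%
Sample std dev = √[3129.9971 / 6] = 22.8400%
VaR = −(r̄ − z·σ) = −(-6.8429 − 1.960 × 22.8400) = −(-51.6093) = 51.6093%

51.61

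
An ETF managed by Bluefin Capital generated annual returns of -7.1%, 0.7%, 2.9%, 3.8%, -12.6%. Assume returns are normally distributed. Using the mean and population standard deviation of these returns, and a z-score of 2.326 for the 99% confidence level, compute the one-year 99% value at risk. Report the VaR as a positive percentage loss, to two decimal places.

r̄ = (-7.1 + 0.7 + 2.9 + 3.8 − 12.6) / 5 = -2.4600%
Σ(r − r̄)² = 202.2520; population σ = √(202.2520/5) = 6.3601%
VaR = −(r̄ − z·σ) = −(-2.4600 − 2.326 × 6.3601) = −(-17.2536) = 17.2536%

17.25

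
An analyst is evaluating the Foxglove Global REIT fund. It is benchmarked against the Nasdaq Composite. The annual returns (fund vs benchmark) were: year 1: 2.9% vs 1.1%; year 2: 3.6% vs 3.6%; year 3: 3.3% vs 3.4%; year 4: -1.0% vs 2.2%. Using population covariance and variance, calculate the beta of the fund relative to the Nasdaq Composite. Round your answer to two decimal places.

0.62

r̄p = 2.2000%,  r̄m = 2.5750%
Cov = Σ(rp − r̄p)(rm − r̄m) / 4 = 0.6275
Var(rm) = Σ(rm − r̄m)² / 4 = 1.0119
β = Cov / Var = 0.6275 / 1.0119 = 0.6201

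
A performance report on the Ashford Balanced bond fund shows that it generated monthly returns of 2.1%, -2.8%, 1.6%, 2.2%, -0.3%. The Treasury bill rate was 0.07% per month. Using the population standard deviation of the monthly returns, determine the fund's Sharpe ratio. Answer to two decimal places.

Mean return r̄ = 2.80 / 5 = 0.5600%
Σ(r − r̄)² = 18.1720; population σ = √(18.1720/5) = 1.9064%
Sharpe = (r̄ − rf) / σ = (0.5600 − 0.07) / 1.9064 = 0.4900 / 1.9064 = 0.2570

0.26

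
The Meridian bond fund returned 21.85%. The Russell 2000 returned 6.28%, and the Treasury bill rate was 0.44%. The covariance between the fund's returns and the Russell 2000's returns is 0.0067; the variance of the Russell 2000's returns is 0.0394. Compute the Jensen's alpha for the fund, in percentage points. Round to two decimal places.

20.42

β = Cov / Var = 0.0067 / 0.0394 = 0.1701
E[R] = Rf + β(Rm − Rf) = 0.44% + 0.1701 × (6.28% − 0.44%) = 1.4334%
α = Rp − E[R] = 21.85% − 1.4334% = 20.4166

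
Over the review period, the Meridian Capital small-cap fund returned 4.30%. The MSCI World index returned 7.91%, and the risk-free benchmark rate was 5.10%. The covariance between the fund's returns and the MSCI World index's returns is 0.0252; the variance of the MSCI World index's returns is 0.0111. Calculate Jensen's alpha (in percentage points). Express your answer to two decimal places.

-7.18

β = Cov / Var = 0.0252 / 0.0111 = 2.2703
E[R] = Rf + β(Rm − Rf) = 5.10% + 2.2703 × (7.91% − 5.10%) = 11.4795%
α = Rp − E[R] = 4.30% − 11.4795% = -7.1795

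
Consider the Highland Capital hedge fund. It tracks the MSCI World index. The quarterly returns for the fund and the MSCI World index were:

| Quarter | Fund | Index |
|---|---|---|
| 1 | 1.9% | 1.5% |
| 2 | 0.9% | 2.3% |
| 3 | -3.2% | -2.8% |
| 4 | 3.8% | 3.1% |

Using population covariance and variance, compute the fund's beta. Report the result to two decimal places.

1.07

r̄p = 0.8500%,  r̄m = 1.0250%
Cov = Σ(rp − r̄p)(rm − r̄m) / 4 = 5.5438
Var(rm) = Σ(rm − r̄m)² / 4 = 5.1969
β = Cov / Var = 5.5438 / 5.1969 = 1.0668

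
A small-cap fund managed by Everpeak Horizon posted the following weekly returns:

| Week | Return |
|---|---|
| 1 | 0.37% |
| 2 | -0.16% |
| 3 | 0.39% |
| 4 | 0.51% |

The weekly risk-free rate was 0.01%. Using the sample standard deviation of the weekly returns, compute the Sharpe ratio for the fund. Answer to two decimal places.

0.90

r̄ = (0.37 − 0.16 + 0.39 + 0.51) / 4 = 0.2775%
Sample σ = √[Σ(r − r̄)² / 3] = √[0.2667 / 3] = √0.0889 = 0.2982%
Sharpe = (r̄ − rf) / σ = (0.2775 − 0.01) / 0.2982 = 0.2675 / 0.2982 = 0.8970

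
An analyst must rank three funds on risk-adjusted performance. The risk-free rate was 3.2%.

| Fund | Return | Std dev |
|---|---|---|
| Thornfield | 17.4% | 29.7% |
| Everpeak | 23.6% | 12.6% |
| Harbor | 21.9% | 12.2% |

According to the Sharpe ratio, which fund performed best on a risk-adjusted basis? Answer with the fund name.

Everpeak

Thornfield: Sharpe ratio = (17.4% − 3.2%) / 29.7% = 0.478
Everpeak: Sharpe ratio = (23.6% − 3.2%) / 12.6% = 1.619
Harbor: Sharpe ratio = (21.9% − 3.2%) / 12.2% = 1.533
Highest: Everpeak (1.619).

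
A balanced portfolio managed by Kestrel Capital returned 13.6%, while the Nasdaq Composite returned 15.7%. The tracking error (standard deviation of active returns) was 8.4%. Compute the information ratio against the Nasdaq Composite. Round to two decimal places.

IR = (Rp − Rb) / TE = (13.6% − 15.7%) / 8.4% = -2.10% / 8.4% = -0.2500

-0.25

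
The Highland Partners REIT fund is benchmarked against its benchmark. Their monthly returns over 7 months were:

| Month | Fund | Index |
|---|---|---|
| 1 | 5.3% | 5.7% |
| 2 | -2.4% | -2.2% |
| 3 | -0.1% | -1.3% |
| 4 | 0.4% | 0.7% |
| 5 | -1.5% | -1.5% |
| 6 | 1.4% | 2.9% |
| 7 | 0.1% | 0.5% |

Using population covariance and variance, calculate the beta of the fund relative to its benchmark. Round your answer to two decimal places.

0.85

r̄p = 0.4571%,  r̄m = 0.6857%
Cov = Σ(rp − r̄p)(rm − r̄m) / 7 = 5.7237
Var(rm) = Σ(rm − r̄m)² / 7 = 6.7327
β = Cov / Var = 5.7237 / 6.7327 = 0.8501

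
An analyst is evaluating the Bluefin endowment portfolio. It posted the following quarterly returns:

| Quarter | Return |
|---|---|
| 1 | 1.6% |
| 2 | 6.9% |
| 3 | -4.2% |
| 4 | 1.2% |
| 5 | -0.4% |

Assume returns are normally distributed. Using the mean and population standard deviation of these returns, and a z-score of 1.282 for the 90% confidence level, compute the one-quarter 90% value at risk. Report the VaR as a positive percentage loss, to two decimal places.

3.57

r̄ = (1.6 + 6.9 − 4.2 + 1.2 − 0.4) / 5 = 1.0200%
Σ(r − r̄)² = (1.6 − 1.0200)² + (6.9 − 1.0200)² + … = 64.2080
population σ = √(64.2080 / 5) = √12.8416 = 3.5835%
VaR = −(r̄ − z·σ) = −(1.0200 − 1.282 × 3.5835) = −(-3.5740) = 3.5740%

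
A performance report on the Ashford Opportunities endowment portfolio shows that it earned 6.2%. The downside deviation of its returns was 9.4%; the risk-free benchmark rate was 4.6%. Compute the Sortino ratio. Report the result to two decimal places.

Sortino = (Rp − Rf) / σd = (6.2% − 4.6%) / 9.4% = 1.60% / 9.4% = 0.1702

0.17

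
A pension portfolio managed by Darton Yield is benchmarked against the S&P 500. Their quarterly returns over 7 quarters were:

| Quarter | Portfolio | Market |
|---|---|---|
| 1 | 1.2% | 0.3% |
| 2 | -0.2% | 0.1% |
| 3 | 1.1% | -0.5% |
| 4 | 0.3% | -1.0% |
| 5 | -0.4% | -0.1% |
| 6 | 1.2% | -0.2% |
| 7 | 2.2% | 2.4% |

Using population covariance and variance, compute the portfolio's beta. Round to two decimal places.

r̄p = 0.7714%,  r̄m = 0.1429%
Cov = Σ(rp − r̄p)(rm − r̄m) / 7 = 0.5427
Var(rm) = Σ(rm − r̄m)² / 7 = 1.0024
β = Cov / Var = 0.5427 / 1.0024 = 0.5414

0.54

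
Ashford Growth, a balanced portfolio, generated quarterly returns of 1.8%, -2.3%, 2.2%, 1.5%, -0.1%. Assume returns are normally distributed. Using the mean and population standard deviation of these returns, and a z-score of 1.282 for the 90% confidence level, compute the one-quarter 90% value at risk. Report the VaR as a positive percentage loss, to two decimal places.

1.50

Mean return r̄ = 3.10 / 5 = 0.6200%
Population σ = √[Σ(r − r̄)² / 5] = √[13.7080 / 5] = √2.7416 = 1.6558%
VaR = −(r̄ − z·σ) = −(0.6200 − 1.282 × 1.6558) = −(-1.5027) = 1.5027%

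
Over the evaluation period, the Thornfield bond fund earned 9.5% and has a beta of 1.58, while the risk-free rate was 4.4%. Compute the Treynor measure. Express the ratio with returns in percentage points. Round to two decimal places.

3.23

Treynor = (Rp − Rf) / β = (9.5% − 4.4%) / 1.58 = 5.10 / 1.58 = 3.2278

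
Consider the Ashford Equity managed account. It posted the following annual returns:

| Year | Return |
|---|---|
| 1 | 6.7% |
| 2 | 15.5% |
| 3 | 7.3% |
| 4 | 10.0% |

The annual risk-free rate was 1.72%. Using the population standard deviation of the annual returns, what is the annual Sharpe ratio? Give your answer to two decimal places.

r̄ = (6.7 + 15.5 + 7.3 + 10) / 4 = 9.8750%
Population std dev = √[48.3675 / 4] = 3.4773%
Sharpe = (r̄ − rf) / σ = (9.8750 − 1.72) / 3.4773 = 8.1550 / 3.4773 = 2.3452

2.35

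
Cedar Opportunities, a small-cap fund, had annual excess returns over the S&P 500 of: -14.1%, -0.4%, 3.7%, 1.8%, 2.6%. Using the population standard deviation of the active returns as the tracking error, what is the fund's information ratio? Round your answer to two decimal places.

-0.20

μ = (-14.1 − 0.4 + 3.7 + 1.8 + 2.6) / 5 = -1.2800%
Σ(r − μ)² = 214.4680; population σ = √(214.4680/5) = 6.5493%
IR = μ / tracking error = -1.2800 / 6.5493 = -0.1954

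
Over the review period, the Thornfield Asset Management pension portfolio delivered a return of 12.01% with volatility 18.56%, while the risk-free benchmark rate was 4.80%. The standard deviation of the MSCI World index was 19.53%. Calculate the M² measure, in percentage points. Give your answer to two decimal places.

12.39

Sharpe = (Rp − Rf) / σp = (12.01% − 4.80%) / 18.56% = 0.3885
M² = Rf + Sharpe × σm = 4.80% + 0.3885 × 19.53% = 12.3874%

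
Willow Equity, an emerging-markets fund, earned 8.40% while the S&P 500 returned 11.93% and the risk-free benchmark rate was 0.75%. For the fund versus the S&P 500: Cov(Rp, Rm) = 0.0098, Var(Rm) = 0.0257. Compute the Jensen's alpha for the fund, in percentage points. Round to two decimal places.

3.39

β = Cov / Var = 0.0098 / 0.0257 = 0.3813
E[R] = Rf + β(Rm − Rf) = 0.75% + 0.3813 × (11.93% − 0.75%) = 5.0129%
α = Rp − E[R] = 8.40% − 5.0129% = 3.3871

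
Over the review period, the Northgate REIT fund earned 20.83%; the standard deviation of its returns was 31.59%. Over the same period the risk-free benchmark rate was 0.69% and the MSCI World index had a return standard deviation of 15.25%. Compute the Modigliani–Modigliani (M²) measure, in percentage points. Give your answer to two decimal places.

Sharpe = (Rp − Rf) / σp = (20.83% − 0.69%) / 31.59% = 0.6375
M² = Rf + Sharpe × σm = 0.69% + 0.6375 × 15.25% = 10.4119%

10.41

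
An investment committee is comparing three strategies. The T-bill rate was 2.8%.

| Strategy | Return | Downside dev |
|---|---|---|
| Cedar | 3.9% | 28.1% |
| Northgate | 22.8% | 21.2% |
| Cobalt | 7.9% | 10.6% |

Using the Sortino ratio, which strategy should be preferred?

Northgate

Cedar: Sortino ratio = (3.9% − 2.8%) / 28.1% = 0.039
Northgate: Sortino ratio = (22.8% − 2.8%) / 21.2% = 0.943
Cobalt: Sortino ratio = (7.9% − 2.8%) / 10.6% = 0.481
Highest: Northgate (0.943).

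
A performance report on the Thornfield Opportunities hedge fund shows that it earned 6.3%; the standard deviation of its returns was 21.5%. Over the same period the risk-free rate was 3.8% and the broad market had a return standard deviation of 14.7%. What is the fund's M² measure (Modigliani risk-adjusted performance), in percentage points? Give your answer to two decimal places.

Sharpe = (Rp − Rf) / σp = (6.3% − 3.8%) / 21.5% = 0.1163
M² = Rf + Sharpe × σm = 3.8% + 0.1163 × 14.7% = 5.5096%

5.51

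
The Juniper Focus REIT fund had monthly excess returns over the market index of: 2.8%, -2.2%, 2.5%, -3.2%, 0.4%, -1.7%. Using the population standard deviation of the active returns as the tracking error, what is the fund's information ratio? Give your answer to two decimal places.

Mean return r̄ = -1.40 / 6 = -0.2333%
Σ(r − r̄)² = 31.8933; population σ = √(31.8933/6) = 2.3055%
IR = r̄ / tracking error = -0.2333 / 2.3055 = -0.1012

-0.10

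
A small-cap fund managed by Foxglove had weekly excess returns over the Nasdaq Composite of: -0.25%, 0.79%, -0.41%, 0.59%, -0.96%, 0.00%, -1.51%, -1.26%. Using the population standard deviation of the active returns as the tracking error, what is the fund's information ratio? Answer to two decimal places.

Mean return r̄ = -3.010 / 8 = -0.3763%
Σ(r − r̄)² = (-0.25 − (-0.3763))² + (0.79 − (-0.3763))² + (-0.41 − (-0.3763))² + … = 4.8596
population σ = √(4.8596 / 8) = √0.6075 = 0.7794%
IR = r̄ / tracking error = -0.3763 / 0.7794 = -0.4828

-0.48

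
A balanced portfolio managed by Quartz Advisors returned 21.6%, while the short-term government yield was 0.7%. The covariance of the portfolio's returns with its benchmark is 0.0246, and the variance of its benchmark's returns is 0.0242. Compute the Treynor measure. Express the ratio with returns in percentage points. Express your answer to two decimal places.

β = Cov / Var = 0.0246 / 0.0242 = 1.0165
Treynor = (Rp − Rf) / β = (21.6% − 0.7%) / 1.0165 = 20.90 / 1.0165 = 20.5607

20.56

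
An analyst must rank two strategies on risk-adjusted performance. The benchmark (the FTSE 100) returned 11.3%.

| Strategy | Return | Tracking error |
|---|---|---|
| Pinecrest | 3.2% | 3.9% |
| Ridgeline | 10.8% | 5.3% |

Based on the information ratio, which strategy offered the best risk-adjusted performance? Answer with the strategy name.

Pinecrest: IR = (3.2% − 11.3%) / 3.9% = -2.077
Ridgeline: IR = (10.8% − 11.3%) / 5.3% = -0.094
Highest: Ridgeline (-0.094).

Ridgeline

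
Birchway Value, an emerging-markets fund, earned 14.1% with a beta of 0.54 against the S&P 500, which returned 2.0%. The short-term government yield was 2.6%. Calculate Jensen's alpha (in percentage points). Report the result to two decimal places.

11.82

CAPM expected return = Rf + β(Rm − Rf) = 2.6% + 0.54 × (2.0% − 2.6%) = 2.6 + 0.54 × -0.60 = 2.2760%
Jensen's α = Rp − E[R] = 14.1% − 2.2760% = 11.8240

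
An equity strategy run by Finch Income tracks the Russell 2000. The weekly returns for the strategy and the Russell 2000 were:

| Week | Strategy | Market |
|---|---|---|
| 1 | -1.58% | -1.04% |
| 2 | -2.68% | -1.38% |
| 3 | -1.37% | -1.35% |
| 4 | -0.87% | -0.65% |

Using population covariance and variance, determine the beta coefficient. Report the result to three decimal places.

1.655

r̄p = -1.6250%,  r̄m = -1.1050%
Cov = Σ(rp − r̄p)(rm − r̄m) / 4 = 0.1435
Var(rm) = Σ(rm − r̄m)² / 4 = 0.0867
β = Cov / Var = 0.1435 / 0.0867 = 1.6551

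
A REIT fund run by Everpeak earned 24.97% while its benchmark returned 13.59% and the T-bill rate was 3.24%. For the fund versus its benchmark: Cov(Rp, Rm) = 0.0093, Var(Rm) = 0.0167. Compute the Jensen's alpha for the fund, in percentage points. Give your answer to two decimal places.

β = Cov / Var = 0.0093 / 0.0167 = 0.5569
E[R] = Rf + β(Rm − Rf) = 3.24% + 0.5569 × (13.59% − 3.24%) = 9.0039%
α = Rp − E[R] = 24.97% − 9.0039% = 15.9661

15.97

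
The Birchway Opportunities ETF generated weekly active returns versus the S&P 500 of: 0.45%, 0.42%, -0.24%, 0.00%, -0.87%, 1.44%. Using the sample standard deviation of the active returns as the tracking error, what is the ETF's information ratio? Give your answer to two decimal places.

0.26

μ = (0.45 + 0.42 − 0.24 + 0 − 0.87 + 1.44) / 6 = 0.2000%
Σ(r − μ)² = (0.45 − 0.2000)² + (0.42 − 0.2000)² + … = 3.0270
sample σ = √(3.0270 / 5) = √0.6054 = 0.7781%
IR = μ / tracking error = 0.2000 / 0.7781 = 0.2570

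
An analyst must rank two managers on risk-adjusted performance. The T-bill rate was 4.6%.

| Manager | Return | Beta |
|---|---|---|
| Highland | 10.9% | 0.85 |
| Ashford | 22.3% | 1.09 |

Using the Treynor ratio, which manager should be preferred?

Ashford

Highland: Treynor = (10.9% − 4.6%) / 0.85 = 7.412
Ashford: Treynor = (22.3% − 4.6%) / 1.09 = 16.239
Highest: Ashford (16.239).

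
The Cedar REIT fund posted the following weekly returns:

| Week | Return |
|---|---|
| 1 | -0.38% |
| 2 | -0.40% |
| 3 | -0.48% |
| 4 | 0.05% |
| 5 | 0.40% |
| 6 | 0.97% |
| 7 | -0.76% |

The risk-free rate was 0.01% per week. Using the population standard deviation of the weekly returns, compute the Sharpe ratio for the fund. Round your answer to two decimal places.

Mean return μ = -0.600 / 7 = -0.0857%
Σ(r − μ)² = 2.1644; population σ = √(2.1644/7) = 0.5561%
Sharpe = (μ − rf) / σ = (-0.0857 − 0.01) / 0.5561 = -0.0957 / 0.5561 = -0.1721

-0.17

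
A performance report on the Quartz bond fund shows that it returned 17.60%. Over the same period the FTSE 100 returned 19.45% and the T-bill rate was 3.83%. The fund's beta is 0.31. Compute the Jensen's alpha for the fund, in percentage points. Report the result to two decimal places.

8.93

CAPM expected return = Rf + β(Rm − Rf) = 3.83% + 0.31 × (19.45% − 3.83%) = 3.83 + 0.31 × 15.62 = 8.6722%
Jensen's α = Rp − E[R] = 17.60% − 8.6722% = 8.9278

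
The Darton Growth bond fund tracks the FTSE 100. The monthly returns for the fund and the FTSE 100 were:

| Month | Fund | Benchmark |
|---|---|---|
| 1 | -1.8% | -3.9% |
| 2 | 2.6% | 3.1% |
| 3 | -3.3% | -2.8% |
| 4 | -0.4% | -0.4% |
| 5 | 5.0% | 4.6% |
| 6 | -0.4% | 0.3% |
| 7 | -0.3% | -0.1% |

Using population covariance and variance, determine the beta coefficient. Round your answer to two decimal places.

r̄p = 0.2000%,  r̄m = 0.1143%
Cov = Σ(rp − r̄p)(rm − r̄m) / 7 = 6.7471
Var(rm) = Σ(rm − r̄m)² / 7 = 7.7127
β = Cov / Var = 6.7471 / 7.7127 = 0.8748

0.87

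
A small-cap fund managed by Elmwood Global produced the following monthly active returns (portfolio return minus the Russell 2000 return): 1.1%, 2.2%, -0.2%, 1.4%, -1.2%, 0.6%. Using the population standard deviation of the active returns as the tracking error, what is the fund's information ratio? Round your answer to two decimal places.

r̄ = (1.1 + 2.2 − 0.2 + 1.4 − 1.2 + 0.6) / 6 = 0.6500%
Σ(r − r̄)² = (1.1 − 0.6500)² + (2.2 − 0.6500)² + (-0.2 − 0.6500)² + … = 7.3150
σ = √[7.3150 / 6] = 1.1042%
IR = r̄ / tracking error = 0.6500 / 1.1042 = 0.5887

0.59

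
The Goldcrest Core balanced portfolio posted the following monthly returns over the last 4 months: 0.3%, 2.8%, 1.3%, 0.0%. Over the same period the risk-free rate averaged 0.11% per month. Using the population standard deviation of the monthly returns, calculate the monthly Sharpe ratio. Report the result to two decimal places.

0.91

μ = (0.3 + 2.8 + 1.3 + 0) / 4 = 1.1000%
Population std dev = √[4.7800 / 4] = 1.0932%
Sharpe = (μ − rf) / σ = (1.1000 − 0.11) / 1.0932 = 0.9900 / 1.0932 = 0.9056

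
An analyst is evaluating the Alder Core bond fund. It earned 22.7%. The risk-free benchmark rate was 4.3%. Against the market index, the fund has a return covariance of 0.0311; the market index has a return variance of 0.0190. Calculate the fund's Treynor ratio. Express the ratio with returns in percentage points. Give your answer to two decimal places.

β = Cov / Var = 0.0311 / 0.0190 = 1.6368
Treynor = (Rp − Rf) / β = (22.7% − 4.3%) / 1.6368 = 18.40 / 1.6368 = 11.2414

11.24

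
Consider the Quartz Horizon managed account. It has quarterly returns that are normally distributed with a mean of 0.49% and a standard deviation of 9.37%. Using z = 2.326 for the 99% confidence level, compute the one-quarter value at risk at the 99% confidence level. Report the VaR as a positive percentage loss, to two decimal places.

21.30

VaR (as % loss) = −(μ − z·σ) = −(0.49% − 2.326 × 9.37%) = −(-21.30462%) = 21.30462%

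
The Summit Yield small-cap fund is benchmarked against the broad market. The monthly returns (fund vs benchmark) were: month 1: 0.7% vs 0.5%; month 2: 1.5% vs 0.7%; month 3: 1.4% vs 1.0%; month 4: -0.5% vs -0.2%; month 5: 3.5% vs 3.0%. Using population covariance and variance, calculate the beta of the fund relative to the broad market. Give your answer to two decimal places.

1.18

r̄p = 1.3200%,  r̄m = 1.0000%
Cov = Σ(rp − r̄p)(rm − r̄m) / 5 = 1.3600
Var(rm) = Σ(rm − r̄m)² / 5 = 1.1560
β = Cov / Var = 1.3600 / 1.1560 = 1.1765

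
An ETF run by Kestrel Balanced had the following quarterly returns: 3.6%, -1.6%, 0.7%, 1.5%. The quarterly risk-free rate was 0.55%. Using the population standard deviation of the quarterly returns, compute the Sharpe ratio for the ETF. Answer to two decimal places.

0.27

μ = (3.6 − 1.6 + 0.7 + 1.5) / 4 = 1.0500%
Σ(r − μ)² = (3.6 − 1.0500)² + (-1.6 − 1.0500)² + … = 13.8500
σ = √[13.8500 / 4] = 1.8608%
Sharpe = (μ − rf) / σ = (1.0500 − 0.55) / 1.8608 = 0.5000 / 1.8608 = 0.2687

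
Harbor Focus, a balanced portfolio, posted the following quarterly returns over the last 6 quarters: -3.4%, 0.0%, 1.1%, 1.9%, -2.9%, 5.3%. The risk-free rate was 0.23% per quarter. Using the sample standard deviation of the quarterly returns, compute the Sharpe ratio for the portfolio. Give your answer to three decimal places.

0.032

r̄ = (-3.4 + 0 + 1.1 + 1.9 − 2.9 + 5.3) / 6 = 0.3333%
Sample std dev = √[52.2133 / 5] = 3.2315%
Sharpe = (r̄ − rf) / σ = (0.3333 − 0.23) / 3.2315 = 0.1033 / 3.2315 = 0.0320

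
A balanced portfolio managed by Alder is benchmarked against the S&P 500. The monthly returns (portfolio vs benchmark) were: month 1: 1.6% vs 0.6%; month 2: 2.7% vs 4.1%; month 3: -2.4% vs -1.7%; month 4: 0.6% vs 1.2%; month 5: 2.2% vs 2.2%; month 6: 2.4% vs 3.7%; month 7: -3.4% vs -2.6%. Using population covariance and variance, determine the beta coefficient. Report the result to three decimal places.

0.914

r̄p = 0.5286%,  r̄m = 1.0714%
Cov = Σ(rp − r̄p)(rm − r̄m) / 7 = 5.0608
Var(rm) = Σ(rm − r̄m)² / 7 = 5.5363
β = Cov / Var = 5.0608 / 5.5363 = 0.9141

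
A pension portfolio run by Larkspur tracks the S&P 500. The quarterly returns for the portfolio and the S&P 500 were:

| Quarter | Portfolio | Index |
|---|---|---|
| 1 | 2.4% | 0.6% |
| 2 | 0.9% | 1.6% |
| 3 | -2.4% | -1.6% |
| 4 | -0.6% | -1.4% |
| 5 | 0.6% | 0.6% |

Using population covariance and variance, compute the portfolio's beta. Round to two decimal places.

1.02

r̄p = 0.1800%,  r̄m = -0.0400%
Cov = Σ(rp − r̄p)(rm − r̄m) / 5 = 1.5912
Var(rm) = Σ(rm − r̄m)² / 5 = 1.5584
β = Cov / Var = 1.5912 / 1.5584 = 1.0210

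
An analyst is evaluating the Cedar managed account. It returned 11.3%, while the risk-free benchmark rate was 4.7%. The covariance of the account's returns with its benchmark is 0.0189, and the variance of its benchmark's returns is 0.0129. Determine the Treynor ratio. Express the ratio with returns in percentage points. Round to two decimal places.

β = Cov / Var = 0.0189 / 0.0129 = 1.4651
Treynor = (Rp − Rf) / β = (11.3% − 4.7%) / 1.4651 = 6.60 / 1.4651 = 4.5048

4.50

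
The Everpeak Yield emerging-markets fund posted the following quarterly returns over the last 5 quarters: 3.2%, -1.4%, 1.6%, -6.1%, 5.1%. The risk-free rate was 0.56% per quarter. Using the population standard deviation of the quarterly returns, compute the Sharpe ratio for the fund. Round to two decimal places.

-0.02

r̄ = (3.2 − 1.4 + 1.6 − 6.1 + 5.1) / 5 = 2.40 / 5 = 0.4800%
Population std dev = √[76.8280 / 5] = 3.9199%
Sharpe = (r̄ − rf) / σ = (0.4800 − 0.56) / 3.9199 = -0.0800 / 3.9199 = -0.0204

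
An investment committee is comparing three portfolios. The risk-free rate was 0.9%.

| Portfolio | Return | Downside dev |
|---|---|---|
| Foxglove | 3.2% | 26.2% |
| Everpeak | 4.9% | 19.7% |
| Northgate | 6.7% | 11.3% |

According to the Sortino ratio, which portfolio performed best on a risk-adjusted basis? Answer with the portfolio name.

Northgate

Foxglove: Sortino ratio = (3.2% − 0.9%) / 26.2% = 0.088
Everpeak: Sortino ratio = (4.9% − 0.9%) / 19.7% = 0.203
Northgate: Sortino ratio = (6.7% − 0.9%) / 11.3% = 0.513
Highest: Northgate (0.513).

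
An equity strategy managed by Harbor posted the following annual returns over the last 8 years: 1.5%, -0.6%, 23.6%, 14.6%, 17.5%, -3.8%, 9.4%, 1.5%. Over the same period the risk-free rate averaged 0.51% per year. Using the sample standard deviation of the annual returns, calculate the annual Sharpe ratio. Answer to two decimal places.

0.76

Mean return r̄ = 63.70 / 8 = 7.9625%
Sample σ = √[Σ(r − r̄)² / 7] = √[676.8188 / 7] = √96.6884 = 9.8330%
Sharpe = (r̄ − rf) / σ = (7.9625 − 0.51) / 9.8330 = 7.4525 / 9.8330 = 0.7579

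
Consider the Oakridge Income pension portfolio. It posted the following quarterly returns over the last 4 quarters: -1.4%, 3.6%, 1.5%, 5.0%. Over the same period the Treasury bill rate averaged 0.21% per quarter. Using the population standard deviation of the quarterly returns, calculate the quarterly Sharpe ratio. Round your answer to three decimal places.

0.815

r̄ = (-1.4 + 3.6 + 1.5 + 5) / 4 = 8.70 / 4 = 2.1750%
Population std dev = √[23.2475 / 4] = 2.4108%
Sharpe = (r̄ − rf) / σ = (2.1750 − 0.21) / 2.4108 = 1.9650 / 2.4108 = 0.8151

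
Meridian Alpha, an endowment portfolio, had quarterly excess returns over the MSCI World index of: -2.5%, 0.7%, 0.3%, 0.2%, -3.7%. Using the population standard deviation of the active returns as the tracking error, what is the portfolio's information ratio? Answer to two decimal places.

Mean return r̄ = -5.00 / 5 = -1.0000%
Σ(r − r̄)² = 15.5600; population σ = √(15.5600/5) = 1.7641%
IR = r̄ / tracking error = -1.0000 / 1.7641 = -0.5669

-0.57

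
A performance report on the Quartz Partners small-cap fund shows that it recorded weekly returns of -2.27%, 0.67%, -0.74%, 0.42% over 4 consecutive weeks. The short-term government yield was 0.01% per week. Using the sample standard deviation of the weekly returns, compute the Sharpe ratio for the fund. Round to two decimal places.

r̄ = (-2.27 + 0.67 − 0.74 + 0.42) / 4 = -1.920 / 4 = -0.4800%
Σ(r − r̄)² = (-2.27 − (-0.4800))² + (0.67 − (-0.4800))² + … = 5.4042
σ = √[5.4042 / 3] = 1.3422%
Sharpe = (r̄ − rf) / σ = (-0.4800 − 0.01) / 1.3422 = -0.4900 / 1.3422 = -0.3651

-0.37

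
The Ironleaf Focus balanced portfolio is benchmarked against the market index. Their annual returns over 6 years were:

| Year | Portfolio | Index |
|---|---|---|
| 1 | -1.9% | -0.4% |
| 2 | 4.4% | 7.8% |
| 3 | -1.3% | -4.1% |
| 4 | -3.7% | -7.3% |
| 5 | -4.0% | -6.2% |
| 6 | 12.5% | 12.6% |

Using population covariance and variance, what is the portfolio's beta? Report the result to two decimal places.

0.76

r̄p = 1.0000%,  r̄m = 0.4000%
Cov = Σ(rp − r̄p)(rm − r̄m) / 6 = 41.2200
Var(rm) = Σ(rm − r̄m)² / 6 = 54.5567
β = Cov / Var = 41.2200 / 54.5567 = 0.7555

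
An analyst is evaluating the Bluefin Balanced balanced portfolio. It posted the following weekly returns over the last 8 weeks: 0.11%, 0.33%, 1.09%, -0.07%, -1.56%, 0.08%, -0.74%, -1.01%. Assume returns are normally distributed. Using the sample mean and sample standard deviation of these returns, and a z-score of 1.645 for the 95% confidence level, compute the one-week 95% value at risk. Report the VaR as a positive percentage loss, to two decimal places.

μ = (0.11 + 0.33 + 1.09 − 0.07 − 1.56 + 0.08 − 0.74 − 1.01) / 8 = -0.2213%
Σ(r − μ)² = (0.11 − (-0.2213))² + (0.33 − (-0.2213))² + … = 4.9301
sample σ = √(4.9301 / 7) = √0.7043 = 0.8392%
VaR = −(μ − z·σ) = −(-0.2213 − 1.645 × 0.8392) = −(-1.6018) = 1.6018%

1.60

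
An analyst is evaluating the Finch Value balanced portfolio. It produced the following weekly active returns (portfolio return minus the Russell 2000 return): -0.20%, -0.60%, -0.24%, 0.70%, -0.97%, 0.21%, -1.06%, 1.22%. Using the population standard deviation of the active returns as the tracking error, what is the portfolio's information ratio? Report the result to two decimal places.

-0.16

Mean return r̄ = -0.940 / 8 = -0.1175%
Population std dev = √[4.4342 / 8] = 0.7445%
IR = r̄ / tracking error = -0.1175 / 0.7445 = -0.1578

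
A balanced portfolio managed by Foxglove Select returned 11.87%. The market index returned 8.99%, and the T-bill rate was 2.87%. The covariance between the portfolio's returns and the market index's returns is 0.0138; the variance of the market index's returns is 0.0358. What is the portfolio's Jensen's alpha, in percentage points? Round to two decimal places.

6.64

β = Cov / Var = 0.0138 / 0.0358 = 0.3855
E[R] = Rf + β(Rm − Rf) = 2.87% + 0.3855 × (8.99% − 2.87%) = 5.2293%
α = Rp − E[R] = 11.87% − 5.2293% = 6.6407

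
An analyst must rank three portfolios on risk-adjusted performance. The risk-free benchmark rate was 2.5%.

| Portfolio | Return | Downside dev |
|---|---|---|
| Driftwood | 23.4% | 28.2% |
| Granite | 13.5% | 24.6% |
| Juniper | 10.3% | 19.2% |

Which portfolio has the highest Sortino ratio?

Driftwood: Sortino ratio = (23.4% − 2.5%) / 28.2% = 0.741
Granite: Sortino ratio = (13.5% − 2.5%) / 24.6% = 0.447
Juniper: Sortino ratio = (10.3% − 2.5%) / 19.2% = 0.406
Highest: Driftwood (0.741).

Driftwood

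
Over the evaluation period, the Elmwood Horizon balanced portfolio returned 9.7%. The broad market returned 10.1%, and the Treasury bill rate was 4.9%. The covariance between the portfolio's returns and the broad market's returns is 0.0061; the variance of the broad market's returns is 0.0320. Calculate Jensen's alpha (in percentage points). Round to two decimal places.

β = Cov / Var = 0.0061 / 0.0320 = 0.1906
E[R] = Rf + β(Rm − Rf) = 4.9% + 0.1906 × (10.1% − 4.9%) = 5.8911%
α = Rp − E[R] = 9.7% − 5.8911% = 3.8089

3.81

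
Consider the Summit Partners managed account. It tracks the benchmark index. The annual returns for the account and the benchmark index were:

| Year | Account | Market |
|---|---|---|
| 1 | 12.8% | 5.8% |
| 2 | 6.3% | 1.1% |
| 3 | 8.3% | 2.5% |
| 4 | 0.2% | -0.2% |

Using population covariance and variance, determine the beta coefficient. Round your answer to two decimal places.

1.92

r̄p = 6.9000%,  r̄m = 2.3000%
Cov = Σ(rp − r̄p)(rm − r̄m) / 4 = 9.6000
Var(rm) = Σ(rm − r̄m)² / 4 = 4.9950
β = Cov / Var = 9.6000 / 4.9950 = 1.9219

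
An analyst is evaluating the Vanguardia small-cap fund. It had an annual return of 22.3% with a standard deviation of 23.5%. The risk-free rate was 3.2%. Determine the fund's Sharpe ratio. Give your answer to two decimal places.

Sharpe = (Rp − Rf) / σp = (22.3% − 3.2%) / 23.5% = 19.10% / 23.5% = 0.8128

0.81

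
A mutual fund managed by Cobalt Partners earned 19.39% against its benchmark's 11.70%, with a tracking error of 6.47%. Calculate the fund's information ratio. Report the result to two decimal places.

1.19

IR = (Rp − Rb) / TE = (19.39% − 11.70%) / 6.47% = 7.69% / 6.47% = 1.1886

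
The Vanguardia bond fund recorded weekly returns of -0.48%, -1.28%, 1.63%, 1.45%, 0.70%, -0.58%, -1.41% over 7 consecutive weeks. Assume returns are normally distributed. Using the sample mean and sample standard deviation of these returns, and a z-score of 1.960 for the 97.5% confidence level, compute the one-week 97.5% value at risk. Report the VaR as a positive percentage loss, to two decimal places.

r̄ = (-0.48 − 1.28 + 1.63 + 1.45 + 0.7 − 0.58 − 1.41) / 7 = 0.030 / 7 = 0.0043%
Σ(r − r̄)² = (-0.48 − 0.0043)² + (-1.28 − 0.0043)² + (1.63 − 0.0043)² + … = 9.4426
σ = √[9.4426 / 6] = 1.2545%
VaR = −(r̄ − z·σ) = −(0.0043 − 1.960 × 1.2545) = −(-2.4545) = 2.4545%

2.45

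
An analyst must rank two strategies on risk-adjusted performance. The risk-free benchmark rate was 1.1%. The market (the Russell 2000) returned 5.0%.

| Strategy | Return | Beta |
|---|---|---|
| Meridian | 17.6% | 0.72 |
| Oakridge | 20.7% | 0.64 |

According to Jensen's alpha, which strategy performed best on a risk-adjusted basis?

Oakridge

Meridian: α = 17.6% − [1.1% + 0.72 × (5.0% − 1.1%)] = 13.692
Oakridge: α = 20.7% − [1.1% + 0.64 × (5.0% − 1.1%)] = 17.104
Highest: Oakridge (17.104).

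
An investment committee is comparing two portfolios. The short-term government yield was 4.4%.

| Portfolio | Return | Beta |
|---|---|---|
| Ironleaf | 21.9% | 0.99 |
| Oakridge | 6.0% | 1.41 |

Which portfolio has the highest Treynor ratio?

Ironleaf

Ironleaf: Treynor = (21.9% − 4.4%) / 0.99 = 17.677
Oakridge: Treynor = (6.0% − 4.4%) / 1.41 = 1.135
Highest: Ironleaf (17.677).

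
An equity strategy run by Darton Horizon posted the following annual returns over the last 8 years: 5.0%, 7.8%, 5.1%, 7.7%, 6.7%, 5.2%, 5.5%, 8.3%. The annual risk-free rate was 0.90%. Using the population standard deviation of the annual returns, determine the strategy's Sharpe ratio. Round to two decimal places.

Mean return r̄ = 51.30 / 8 = 6.4125%
Σ(r − r̄)² = (5 − 6.4125)² + (7.8 − 6.4125)² + (5.1 − 6.4125)² + … = 13.2488
σ = √[13.2488 / 8] = 1.2869%
Sharpe = (r̄ − rf) / σ = (6.4125 − 0.9) / 1.2869 = 5.5125 / 1.2869 = 4.2835

4.28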